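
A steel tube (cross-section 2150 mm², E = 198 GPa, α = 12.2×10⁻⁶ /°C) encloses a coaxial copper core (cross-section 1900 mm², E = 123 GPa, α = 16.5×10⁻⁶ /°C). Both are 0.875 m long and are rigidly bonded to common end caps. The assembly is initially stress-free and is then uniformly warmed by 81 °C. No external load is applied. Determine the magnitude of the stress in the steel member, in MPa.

The copper has the larger α, so on heating it would change length more than the steel if both were free. The rigid plates force a common final length, so the copper is put into compression and the steel into tension, with equal and opposite forces P (no external load).
Compatibility of the two members (thermal + elastic change equal): (α₁ − α₂)ΔT = P·[1/(A₁E₁) + 1/(A₂E₂)].
|α₁ − α₂|·ΔT = 4.3×10⁻⁶ × 81 = 0.0003483.
1/(A₁E₁) + 1/(A₂E₂) = 1/(2150×198×10³) + 1/(1900×123×10³) = 6.628×10⁻⁹ N⁻¹.
So P = 0.0003483 / 6.628×10⁻⁹ = 52.55 kN.
σ_{steel} = P/A₁ = 52550/2150 = 24.44 MPa, tensile.

σ ≈ 24.4 MPa (tensile)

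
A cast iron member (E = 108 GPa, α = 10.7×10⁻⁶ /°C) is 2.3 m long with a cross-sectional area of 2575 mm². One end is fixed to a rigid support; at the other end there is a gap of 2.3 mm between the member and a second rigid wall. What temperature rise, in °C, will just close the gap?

ΔT ≈ 93.5 °C

The gap closes when αΔT L = 2.3 mm, since the member is still unstressed at that instant.
So ΔT = g/(αL) = 2.3/(10.7×10⁻⁶ × 2300) = 93.46 °C.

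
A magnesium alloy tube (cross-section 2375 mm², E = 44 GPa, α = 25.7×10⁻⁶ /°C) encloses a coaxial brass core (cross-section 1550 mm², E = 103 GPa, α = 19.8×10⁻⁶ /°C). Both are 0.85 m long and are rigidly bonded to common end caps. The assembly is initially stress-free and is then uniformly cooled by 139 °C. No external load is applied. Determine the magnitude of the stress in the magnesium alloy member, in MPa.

σ ≈ 21.8 MPa (tensile)

The magnesium alloy has the larger α, so on cooling it would change length more than the brass if both were free. The rigid plates force a common final length, so the magnesium alloy is put into tension and the brass into compression, with equal and opposite forces P (no external load).
Compatibility of the two members (thermal + elastic change equal): (α₁ − α₂)ΔT = P·[1/(A₁E₁) + 1/(A₂E₂)].
|α₁ − α₂|·ΔT = 5.9×10⁻⁶ × 139 = 0.0008201.
1/(A₁E₁) + 1/(A₂E₂) = 1/(2375×44×10³) + 1/(1550×103×10³) = 1.583×10⁻⁸ N⁻¹.
So P = 0.0008201 / 1.583×10⁻⁸ = 51.8 kN.
σ_{magnesium alloy} = P/A₁ = 51800/2375 = 21.81 MPa, tensile.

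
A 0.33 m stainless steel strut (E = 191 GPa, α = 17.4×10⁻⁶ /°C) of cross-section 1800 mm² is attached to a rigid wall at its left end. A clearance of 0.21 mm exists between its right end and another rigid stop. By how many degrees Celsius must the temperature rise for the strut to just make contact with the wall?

ΔT ≈ 36.6 °C

The gap closes when αΔT L = 0.21 mm, since the strut is still unstressed at that instant.
ΔT = 0.21 / (17.4×10⁻⁶ × 330) = 36.57 °C.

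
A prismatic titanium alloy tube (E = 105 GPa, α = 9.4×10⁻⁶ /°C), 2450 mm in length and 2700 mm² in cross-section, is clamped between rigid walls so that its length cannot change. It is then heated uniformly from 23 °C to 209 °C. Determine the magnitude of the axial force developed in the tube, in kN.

P ≈ 496 kN (compressive)

The ends cannot move, so σ = EαΔT = 105×10³ × 9.4×10⁻⁶ × 186 = 183.6 MPa.
Axial force P = σA = 183.6 × 2700 = 495700 N = 495.7 kN, compressive.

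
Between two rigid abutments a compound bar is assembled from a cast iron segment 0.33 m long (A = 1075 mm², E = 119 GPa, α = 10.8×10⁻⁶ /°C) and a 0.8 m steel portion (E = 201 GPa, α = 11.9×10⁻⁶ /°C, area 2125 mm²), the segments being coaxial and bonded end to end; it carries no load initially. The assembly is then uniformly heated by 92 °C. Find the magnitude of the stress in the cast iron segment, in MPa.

If the supports were absent, the total length change would be Σ αᵢΔT Lᵢ = 10.8×10⁻⁶×92×330 + 11.9×10⁻⁶×92×800 = 1.204 mm.
The walls prevent any net length change, so an axial force P (same in every segment) develops. Compatibility: P · Σ Lᵢ/(AᵢEᵢ) = δ_free.
Σ Lᵢ/(AᵢEᵢ) = 330/(1075×119×10³) + 800/(2125×201×10³) = 4.453×10⁻⁶ mm/N.
Hence P = δ_free / Σ(L/AE) = 1.204/4.453×10⁻⁶ = 270.3 kN (compressive).
σ_{cast iron} = P / A = 270300 / 1075 = 251.5 MPa.

σ ≈ 251 MPa (compressive)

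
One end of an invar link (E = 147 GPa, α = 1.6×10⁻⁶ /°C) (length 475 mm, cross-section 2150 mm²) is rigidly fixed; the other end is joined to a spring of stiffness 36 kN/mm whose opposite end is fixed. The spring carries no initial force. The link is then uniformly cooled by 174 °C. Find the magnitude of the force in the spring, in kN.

P ≈ 4.52 kN

Free thermal contraction: δ_free = αΔT L = 1.6×10⁻⁶ × 174 × 475 = 0.1322 mm.
Let P be the tensile force in the spring. The link extends elastically by PL/(AE) and the spring stretches by P/k; together these equal δ_free.
So P = δ_free / [L/(AE) + 1/k] = 0.1322 / [ 475/(2150×147×10³) + 1/(36×10³) ].
P = 0.1322 / 2.928×10⁻⁵ = 4516 N.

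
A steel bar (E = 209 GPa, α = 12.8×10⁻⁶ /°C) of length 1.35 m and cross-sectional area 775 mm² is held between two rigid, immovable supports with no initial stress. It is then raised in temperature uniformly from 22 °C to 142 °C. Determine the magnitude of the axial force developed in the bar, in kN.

The ends cannot move, so σ = EαΔT = 209×10³ × 12.8×10⁻⁶ × 120 = 321 MPa.
Then P = σA = 321 × 775 mm² = 248.8 kN, compressive.

P ≈ 249 kN (compressive)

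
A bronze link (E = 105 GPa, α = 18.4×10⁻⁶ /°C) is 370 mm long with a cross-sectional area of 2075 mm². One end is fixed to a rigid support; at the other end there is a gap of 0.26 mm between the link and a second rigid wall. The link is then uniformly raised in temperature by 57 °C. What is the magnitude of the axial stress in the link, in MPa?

Free thermal elongation = αΔT L = 18.4×10⁻⁶ × 57 × 370 = 0.3881 mm.
After closing the 0.26 mm clearance, 0.3881 − 0.26 = 0.1281 mm of expansion remains to be suppressed by the wall.
Compatibility: PL/(AE) = 0.1281 mm, so σ = P/A = E × (0.1281/370) = 36.34 MPa.

σ ≈ 36.3 MPa (compressive)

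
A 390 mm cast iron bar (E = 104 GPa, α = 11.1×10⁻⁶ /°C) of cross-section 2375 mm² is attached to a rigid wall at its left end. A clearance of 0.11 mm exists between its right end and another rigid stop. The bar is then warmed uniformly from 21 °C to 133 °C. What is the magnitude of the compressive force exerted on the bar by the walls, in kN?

P ≈ 237 kN

If the wall were absent the bar would grow by αΔT L = 11.1×10⁻⁶ × 112 × 390 = 0.4848 mm.
The gap closes (δ_free > 0.11 mm) and the wall then resists a further 0.4848 − 0.11 = 0.3748 mm of expansion.
That suppressed elongation corresponds to σ = E·Δ/L = 104×10³ × 0.3748/390 = 99.96 MPa.
P = σA = 99.96 × 2375 = 237.4 kN.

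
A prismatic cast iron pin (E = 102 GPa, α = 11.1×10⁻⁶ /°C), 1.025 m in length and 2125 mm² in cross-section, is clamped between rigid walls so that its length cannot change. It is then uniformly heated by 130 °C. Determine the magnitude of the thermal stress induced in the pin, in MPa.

With length fixed, the mechanical strain must cancel the thermal strain αΔT = 11.1×10⁻⁶ × 130 = 1443×10⁻⁶.
The stress required to suppress this strain is σ = Eε = 102×10³ × 1443×10⁻⁶ = 147.2 MPa, compressive since the pin is trying to expand.

σ ≈ 147 MPa (compressive)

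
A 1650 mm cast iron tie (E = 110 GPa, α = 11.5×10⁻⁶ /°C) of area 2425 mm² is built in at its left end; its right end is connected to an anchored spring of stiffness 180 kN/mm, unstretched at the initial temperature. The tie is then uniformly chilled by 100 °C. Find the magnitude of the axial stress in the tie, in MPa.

σ ≈ 66.6 MPa (tensile)

If the spring were absent the tie would shorten by αΔT L = 11.5×10⁻⁶ × 100 × 1650 = 1.897 mm.
Let P be the tensile force in the spring. The tie extends elastically by PL/(AE) and the spring stretches by P/k; together these equal δ_free.
P [ L/(AE) + 1/k ] = δ_free → P [ 1650/(2425×110×10³) + 1/(180×10³) ] = 1.897.
P = 1.897 / 1.174×10⁻⁵ = 161600 N.
σ = P/A = 161600/2425 = 66.64 MPa.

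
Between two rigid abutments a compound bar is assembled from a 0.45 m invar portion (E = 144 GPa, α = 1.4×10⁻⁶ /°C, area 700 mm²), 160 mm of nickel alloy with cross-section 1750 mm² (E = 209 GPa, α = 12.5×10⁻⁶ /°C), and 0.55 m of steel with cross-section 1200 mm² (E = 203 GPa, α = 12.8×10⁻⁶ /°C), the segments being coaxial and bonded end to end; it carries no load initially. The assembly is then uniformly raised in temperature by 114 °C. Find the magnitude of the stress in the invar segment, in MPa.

σ ≈ 220 MPa (compressive)

With the walls removed the bar would change length by δ_free = Σ αᵢΔT Lᵢ = 1.4×10⁻⁶×114×450 + 12.5×10⁻⁶×114×160 + 12.8×10⁻⁶×114×550 = 1.102 mm.
The walls prevent any net length change, so an axial force P (same in every segment) develops. Compatibility: P · Σ Lᵢ/(AᵢEᵢ) = δ_free.
Σ Lᵢ/(AᵢEᵢ) = 450/(700×144×10³) + 160/(1750×209×10³) + 550/(1200×203×10³) = 7.16×10⁻⁶ mm/N.
So P = 1.102 / 7.16×10⁻⁶ = 154 kN, compressive.
σ_{invar} = P / A = 154000 / 700 = 220 MPa.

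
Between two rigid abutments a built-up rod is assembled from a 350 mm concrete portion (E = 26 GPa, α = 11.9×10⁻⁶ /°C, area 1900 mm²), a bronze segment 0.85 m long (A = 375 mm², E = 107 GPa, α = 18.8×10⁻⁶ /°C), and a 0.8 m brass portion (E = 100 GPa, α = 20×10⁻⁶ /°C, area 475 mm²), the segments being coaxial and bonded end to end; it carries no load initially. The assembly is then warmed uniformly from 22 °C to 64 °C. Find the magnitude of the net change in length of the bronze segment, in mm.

|ΔL| ≈ 0.0417 mm

If the supports were absent, the total length change would be Σ αᵢΔT Lᵢ = 11.9×10⁻⁶×42×350 + 18.8×10⁻⁶×42×850 + 20×10⁻⁶×42×800 = 1.518 mm.
Since the ends are fixed, an axial force P builds up, equal in every segment, with P · Σ Lᵢ/(AᵢEᵢ) = δ_free.
The series flexibility is Σ Lᵢ/(AᵢEᵢ) = 350/(1900×26×10³) + 850/(375×107×10³) + 800/(475×100×10³) = 4.511×10⁻⁵ mm/N.
Hence P = δ_free / Σ(L/AE) = 1.518/4.511×10⁻⁵ = 33.65 kN (compressive).
For the bronze segment, free thermal change = 18.8×10⁻⁶×42×850 = 0.6712 mm and elastic change from P = 33650×850/(375×107×10³) = 0.7129 mm; these oppose, so the net change is 0.0417 mm (segment shortens).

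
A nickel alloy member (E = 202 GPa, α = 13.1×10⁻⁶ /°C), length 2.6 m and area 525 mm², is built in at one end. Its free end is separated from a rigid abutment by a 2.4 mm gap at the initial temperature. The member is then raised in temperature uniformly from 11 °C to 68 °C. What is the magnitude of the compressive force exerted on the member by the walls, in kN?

P ≈ 0 kN

Free thermal elongation = αΔT L = 13.1×10⁻⁶ × 57 × 2600 = 1.941 mm.
This is smaller than the 2.4 mm clearance, so the member expands freely without reaching the stop — the stress is zero.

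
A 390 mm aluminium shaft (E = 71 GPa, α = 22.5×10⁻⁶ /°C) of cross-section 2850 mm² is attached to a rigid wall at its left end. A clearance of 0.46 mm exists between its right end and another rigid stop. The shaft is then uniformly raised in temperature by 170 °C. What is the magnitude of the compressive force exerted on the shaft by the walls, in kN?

If the wall were absent the shaft would grow by αΔT L = 22.5×10⁻⁶ × 170 × 390 = 1.492 mm.
After closing the 0.46 mm clearance, 1.492 − 0.46 = 1.032 mm of expansion remains to be suppressed by the wall.
So σ = E(δ_free − g)/L = 71×10³ × 1.032/390 = 187.8 MPa.
P = σA = 187.8 × 2850 = 535.3 kN.

P ≈ 535 kN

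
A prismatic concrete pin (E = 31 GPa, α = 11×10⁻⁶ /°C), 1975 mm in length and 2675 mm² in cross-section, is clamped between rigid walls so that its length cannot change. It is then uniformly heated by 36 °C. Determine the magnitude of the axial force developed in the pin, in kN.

P ≈ 32.8 kN (compressive)

The ends cannot move, so σ = EαΔT = 31×10³ × 11×10⁻⁶ × 36 = 12.28 MPa.
Axial force P = σA = 12.28 × 2675 = 32840 N = 32.84 kN, compressive.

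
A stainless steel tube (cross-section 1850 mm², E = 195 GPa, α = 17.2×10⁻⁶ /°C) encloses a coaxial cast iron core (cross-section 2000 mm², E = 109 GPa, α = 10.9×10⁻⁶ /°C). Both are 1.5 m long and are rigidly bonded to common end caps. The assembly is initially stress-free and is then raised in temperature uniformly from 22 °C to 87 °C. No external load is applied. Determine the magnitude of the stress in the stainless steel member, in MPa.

σ ≈ 30.1 MPa (compressive)

Both members must finish at the same length. With the larger α, the stainless steel tends to over-expand; the plates restrain it, putting the stainless steel in compression and the cast iron in tension. With no external load the two internal forces are equal and opposite, magnitude P.
Equating the net (thermal + elastic) strains gives |α₁ − α₂|·ΔT = P·[1/(A₁E₁) + 1/(A₂E₂)].
|α₁ − α₂|·ΔT = 6.3×10⁻⁶ × 65 = 0.0004095.
1/(A₁E₁) + 1/(A₂E₂) = 1/(1850×195×10³) + 1/(2000×109×10³) = 7.359×10⁻⁹ N⁻¹.
P = 0.0004095 / 7.359×10⁻⁹ = 55640 N = 55.64 kN.
σ_{stainless steel} = P/A₁ = 55640/1850 = 30.08 MPa, compressive.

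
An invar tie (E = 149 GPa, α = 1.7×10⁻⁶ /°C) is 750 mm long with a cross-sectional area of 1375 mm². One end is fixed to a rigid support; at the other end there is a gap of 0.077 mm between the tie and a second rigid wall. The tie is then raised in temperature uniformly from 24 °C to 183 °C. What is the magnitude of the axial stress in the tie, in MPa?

If the wall were absent the tie would grow by αΔT L = 1.7×10⁻⁶ × 159 × 750 = 0.2027 mm.
After closing the 0.077 mm clearance, 0.2027 − 0.077 = 0.1257 mm of expansion remains to be suppressed by the wall.
So σ = E(δ_free − g)/L = 149×10³ × 0.1257/750 = 24.98 MPa.

σ ≈ 25 MPa (compressive)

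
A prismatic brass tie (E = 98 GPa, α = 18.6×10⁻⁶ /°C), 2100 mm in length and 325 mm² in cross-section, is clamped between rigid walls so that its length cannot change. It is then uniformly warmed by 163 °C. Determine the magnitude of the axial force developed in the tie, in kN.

P ≈ 96.6 kN (compressive)

The ends cannot move, so σ = EαΔT = 98×10³ × 18.6×10⁻⁶ × 163 = 297.1 MPa.
Then P = σA = 297.1 × 325 mm² = 96.56 kN, compressive.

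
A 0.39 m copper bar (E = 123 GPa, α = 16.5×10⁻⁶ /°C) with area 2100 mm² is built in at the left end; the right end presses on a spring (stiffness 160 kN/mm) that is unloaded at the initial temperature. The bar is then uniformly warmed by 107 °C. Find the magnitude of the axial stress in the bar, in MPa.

The unrestrained thermal change is αΔT L = 16.5×10⁻⁶ × 107 × 390 = 0.6885 mm.
Let P be the compressive force at the spring. The bar shortens elastically by PL/(AE) and the spring compresses by P/k; together these equal δ_free.
P [ L/(AE) + 1/k ] = δ_free → P [ 390/(2100×123×10³) + 1/(160×10³) ] = 0.6885.
P = 0.6885 / 7.76×10⁻⁶ = 88730 N.
σ = P/A = 88730/2100 = 42.25 MPa.

σ ≈ 42.3 MPa (compressive)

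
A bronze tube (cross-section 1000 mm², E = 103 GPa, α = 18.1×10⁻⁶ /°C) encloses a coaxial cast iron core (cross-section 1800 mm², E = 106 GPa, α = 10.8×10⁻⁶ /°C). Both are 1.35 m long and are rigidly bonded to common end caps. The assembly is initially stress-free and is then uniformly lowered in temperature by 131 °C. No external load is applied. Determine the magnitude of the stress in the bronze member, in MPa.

The bronze has the larger α, so on cooling it would change length more than the cast iron if both were free. The rigid plates force a common final length, so the bronze is put into tension and the cast iron into compression, with equal and opposite forces P (no external load).
Setting the final lengths equal and cancelling L: (α₁ − α₂)ΔT = P/(A₁E₁) + P/(A₂E₂).
|α₁ − α₂|·ΔT = 7.3×10⁻⁶ × 131 = 0.0009563.
1/(A₁E₁) + 1/(A₂E₂) = 1/(1000×103×10³) + 1/(1800×106×10³) = 1.495×10⁻⁸ N⁻¹.
P = 0.0009563 / 1.495×10⁻⁸ = 63970 N = 63.97 kN.
σ_{bronze} = P/A₁ = 63970/1000 = 63.97 MPa, tensile.

σ ≈ 64 MPa (tensile)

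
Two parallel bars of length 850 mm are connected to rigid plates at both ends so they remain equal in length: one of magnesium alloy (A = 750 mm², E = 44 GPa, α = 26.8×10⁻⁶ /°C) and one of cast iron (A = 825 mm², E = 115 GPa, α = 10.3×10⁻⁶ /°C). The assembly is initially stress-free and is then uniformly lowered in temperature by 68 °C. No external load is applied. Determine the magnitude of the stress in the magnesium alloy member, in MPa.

Both members must finish at the same length. With the larger α, the magnesium alloy tends to over-contract; the plates restrain it, putting the magnesium alloy in tension and the cast iron in compression. With no external load the two internal forces are equal and opposite, magnitude P.
Equating the net (thermal + elastic) strains gives |α₁ − α₂|·ΔT = P·[1/(A₁E₁) + 1/(A₂E₂)].
|α₁ − α₂|·ΔT = 16.5×10⁻⁶ × 68 = 0.001122.
1/(A₁E₁) + 1/(A₂E₂) = 1/(750×44×10³) + 1/(825×115×10³) = 4.084×10⁻⁸ N⁻¹.
P = 0.001122 / 4.084×10⁻⁸ = 27470 N = 27.47 kN.
σ_{magnesium alloy} = P/A₁ = 27470/750 = 36.63 MPa, tensile.

σ ≈ 36.6 MPa (tensile)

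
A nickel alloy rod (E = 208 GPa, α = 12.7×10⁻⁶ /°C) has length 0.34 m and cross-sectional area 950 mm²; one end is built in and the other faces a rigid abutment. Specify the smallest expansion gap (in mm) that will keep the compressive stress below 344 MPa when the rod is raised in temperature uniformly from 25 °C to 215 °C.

g ≈ 0.258 mm

Free expansion if unrestrained: δ_free = αΔT L = 12.7×10⁻⁶ × 190 × 340 = 0.8204 mm.
At the allowable stress the elastic shortening the wall may impose is σL/E = 344 × 340 / (208×10³) = 0.5623 mm.
The gap must absorb the remainder: g_min = 0.8204 − 0.5623 = 0.2581 mm.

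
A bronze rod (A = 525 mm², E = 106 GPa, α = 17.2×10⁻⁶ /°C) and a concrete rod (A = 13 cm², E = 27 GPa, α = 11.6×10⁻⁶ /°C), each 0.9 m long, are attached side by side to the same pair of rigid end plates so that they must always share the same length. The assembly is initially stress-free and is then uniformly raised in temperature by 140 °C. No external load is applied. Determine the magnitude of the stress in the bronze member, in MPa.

Both members must finish at the same length. With the larger α, the bronze tends to over-expand; the plates restrain it, putting the bronze in compression and the concrete in tension. With no external load the two internal forces are equal and opposite, magnitude P.
Compatibility of the two members (thermal + elastic change equal): (α₁ − α₂)ΔT = P·[1/(A₁E₁) + 1/(A₂E₂)].
|α₁ − α₂|·ΔT = 5.6×10⁻⁶ × 140 = 0.000784.
1/(A₁E₁) + 1/(A₂E₂) = 1/(525×106×10³) + 1/(1300×27×10³) = 4.646×10⁻⁸ N⁻¹.
So P = 0.000784 / 4.646×10⁻⁸ = 16.87 kN.
σ_{bronze} = P/A₁ = 16870/525 = 32.14 MPa, compressive.

σ ≈ 32.1 MPa (compressive)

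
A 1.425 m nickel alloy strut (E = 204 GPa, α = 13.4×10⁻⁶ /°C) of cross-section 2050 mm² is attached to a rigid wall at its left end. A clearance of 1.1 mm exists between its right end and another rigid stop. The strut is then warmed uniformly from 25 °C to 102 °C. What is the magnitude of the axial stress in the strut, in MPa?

σ ≈ 53 MPa (compressive)

Unrestrained expansion: δ_free = αΔT L = 13.4×10⁻⁶ × 77 × 1425 = 1.47 mm.
The gap closes (δ_free > 1.1 mm) and the wall then resists a further 1.47 − 1.1 = 0.3703 mm of expansion.
That suppressed elongation corresponds to σ = E·Δ/L = 204×10³ × 0.3703/1425 = 53.01 MPa.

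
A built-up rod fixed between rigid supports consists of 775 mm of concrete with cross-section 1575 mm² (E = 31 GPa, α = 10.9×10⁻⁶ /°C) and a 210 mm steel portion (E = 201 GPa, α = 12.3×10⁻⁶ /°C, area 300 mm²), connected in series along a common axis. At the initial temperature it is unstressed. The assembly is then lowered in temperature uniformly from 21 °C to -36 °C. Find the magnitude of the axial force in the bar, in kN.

P ≈ 32.5 kN (tensile)

With the walls removed the bar would change length by δ_free = Σ αᵢΔT Lᵢ = 10.9×10⁻⁶×57×775 + 12.3×10⁻⁶×57×210 = 0.6287 mm.
The rigid supports impose zero overall length change; the single axial force P common to all segments must satisfy P Σ Lᵢ/(AᵢEᵢ) = δ_free.
The series flexibility is Σ Lᵢ/(AᵢEᵢ) = 775/(1575×31×10³) + 210/(300×201×10³) = 1.936×10⁻⁵ mm/N.
So P = 0.6287 / 1.936×10⁻⁵ = 32.48 kN, tensile.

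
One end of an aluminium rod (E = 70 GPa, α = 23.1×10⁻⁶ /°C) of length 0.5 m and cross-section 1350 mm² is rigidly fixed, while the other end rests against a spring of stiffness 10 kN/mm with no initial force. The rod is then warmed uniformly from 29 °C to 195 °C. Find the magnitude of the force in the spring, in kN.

P ≈ 18.2 kN

The unrestrained thermal change is αΔT L = 23.1×10⁻⁶ × 166 × 500 = 1.917 mm.
With a force P in the spring, the elastic change of the rod is PL/(AE) and that of the spring is P/k; compatibility requires their sum to equal δ_free.
P [ L/(AE) + 1/k ] = δ_free → P [ 500/(1350×70×10³) + 1/(10×10³) ] = 1.917.
P = 1.917 / 0.0001053 = 18210 N.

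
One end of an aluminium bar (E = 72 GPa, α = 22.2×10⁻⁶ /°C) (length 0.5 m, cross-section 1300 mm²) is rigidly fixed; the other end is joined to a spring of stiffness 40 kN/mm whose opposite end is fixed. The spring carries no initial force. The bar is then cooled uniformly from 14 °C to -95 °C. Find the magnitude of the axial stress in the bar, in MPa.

σ ≈ 30.7 MPa (tensile)

Free thermal contraction: δ_free = αΔT L = 22.2×10⁻⁶ × 109 × 500 = 1.21 mm.
Let P be the tensile force in the spring. The bar extends elastically by PL/(AE) and the spring stretches by P/k; together these equal δ_free.
P [ L/(AE) + 1/k ] = δ_free → P [ 500/(1300×72×10³) + 1/(40×10³) ] = 1.21.
P = 1.21 / 3.034×10⁻⁵ = 39880 N.
σ = P/A = 39880/1300 = 30.67 MPa.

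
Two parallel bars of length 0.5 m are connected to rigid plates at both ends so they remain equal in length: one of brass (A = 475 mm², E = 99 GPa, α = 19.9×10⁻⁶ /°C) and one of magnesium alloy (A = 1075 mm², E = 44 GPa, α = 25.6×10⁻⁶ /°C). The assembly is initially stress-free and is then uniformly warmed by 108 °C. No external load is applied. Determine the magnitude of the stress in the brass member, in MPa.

Equilibrium of a rigid end plate with no external load gives equal and opposite internal forces ±P in the two members. Since α_{magnesium alloy} > α_{brass}, heating drives the magnesium alloy into compression and the brass into tension.
Compatibility of the two members (thermal + elastic change equal): (α₁ − α₂)ΔT = P·[1/(A₁E₁) + 1/(A₂E₂)].
|α₁ − α₂|·ΔT = 5.7×10⁻⁶ × 108 = 0.0006156.
1/(A₁E₁) + 1/(A₂E₂) = 1/(475×99×10³) + 1/(1075×44×10³) = 4.241×10⁻⁸ N⁻¹.
P = 0.0006156 / 4.241×10⁻⁸ = 14520 N = 14.52 kN.
σ_{brass} = P/A₁ = 14520/475 = 30.56 MPa, tensile.

σ ≈ 30.6 MPa (tensile)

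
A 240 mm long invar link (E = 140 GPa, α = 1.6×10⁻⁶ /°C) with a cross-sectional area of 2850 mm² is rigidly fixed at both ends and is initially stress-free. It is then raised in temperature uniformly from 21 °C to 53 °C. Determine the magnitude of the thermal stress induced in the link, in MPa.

Because both ends are immovable the net strain is zero, and the suppressed thermal strain is αΔT = 1.6×10⁻⁶ × 32 = 51.2×10⁻⁶.
Hence σ = E·αΔT = 140×10³ × 51.2×10⁻⁶ = 7.168 MPa, compressive.

σ ≈ 7.17 MPa (compressive)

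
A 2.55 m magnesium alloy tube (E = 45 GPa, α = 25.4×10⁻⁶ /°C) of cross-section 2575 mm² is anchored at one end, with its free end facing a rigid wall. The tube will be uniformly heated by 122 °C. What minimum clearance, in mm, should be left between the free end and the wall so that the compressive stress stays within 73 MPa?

Free expansion if unrestrained: δ_free = αΔT L = 25.4×10⁻⁶ × 122 × 2550 = 7.902 mm.
At the allowable stress the elastic shortening the wall may impose is σL/E = 73 × 2550 / (45×10³) = 4.137 mm.
So the gap has to take up the difference, g_min = δ_free − σL/E = 7.902 − 4.137 = 3.765 mm.

g ≈ 3.77 mm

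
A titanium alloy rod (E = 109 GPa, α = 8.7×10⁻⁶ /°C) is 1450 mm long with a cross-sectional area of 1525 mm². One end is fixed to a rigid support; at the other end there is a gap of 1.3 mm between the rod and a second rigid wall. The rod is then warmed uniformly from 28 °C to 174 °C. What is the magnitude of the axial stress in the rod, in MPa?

If the wall were absent the rod would grow by αΔT L = 8.7×10⁻⁶ × 146 × 1450 = 1.842 mm.
This exceeds the 1.3 mm gap, so the wall pushes back. The portion of expansion that must be recovered elastically is δ_free − gap = 1.842 − 1.3 = 0.5418 mm.
That suppressed elongation corresponds to σ = E·Δ/L = 109×10³ × 0.5418/1450 = 40.73 MPa.

σ ≈ 40.7 MPa (compressive)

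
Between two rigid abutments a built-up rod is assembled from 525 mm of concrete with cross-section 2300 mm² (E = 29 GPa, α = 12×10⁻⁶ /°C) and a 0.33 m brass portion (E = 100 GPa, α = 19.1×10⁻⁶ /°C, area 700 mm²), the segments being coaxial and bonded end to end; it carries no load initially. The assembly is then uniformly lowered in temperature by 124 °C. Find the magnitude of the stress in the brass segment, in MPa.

σ ≈ 177 MPa (tensile)

If the supports were absent, the total length change would be Σ αᵢΔT Lᵢ = 12×10⁻⁶×124×525 + 19.1×10⁻⁶×124×330 = 1.563 mm.
Since the ends are fixed, an axial force P builds up, equal in every segment, with P · Σ Lᵢ/(AᵢEᵢ) = δ_free.
Σ Lᵢ/(AᵢEᵢ) = 525/(2300×29×10³) + 330/(700×100×10³) = 1.259×10⁻⁵ mm/N.
P = 1.563 / 1.259×10⁻⁵ = 124200 N = 124.2 kN, tensile.
σ_{brass} = P / A = 124200 / 700 = 177.4 MPa.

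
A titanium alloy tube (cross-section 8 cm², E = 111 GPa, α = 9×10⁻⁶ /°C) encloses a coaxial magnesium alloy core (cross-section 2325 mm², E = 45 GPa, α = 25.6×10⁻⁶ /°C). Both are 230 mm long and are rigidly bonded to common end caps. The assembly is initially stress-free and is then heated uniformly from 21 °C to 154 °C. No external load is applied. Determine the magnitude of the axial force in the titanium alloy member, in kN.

P ≈ 106 kN (tensile in the titanium alloy)

Equilibrium of a rigid end plate with no external load gives equal and opposite internal forces ±P in the two members. Since α_{magnesium alloy} > α_{titanium alloy}, heating drives the magnesium alloy into compression and the titanium alloy into tension.
Equating the net (thermal + elastic) strains gives |α₁ − α₂|·ΔT = P·[1/(A₁E₁) + 1/(A₂E₂)].
|α₁ − α₂|·ΔT = 16.6×10⁻⁶ × 133 = 0.002208.
1/(A₁E₁) + 1/(A₂E₂) = 1/(800×111×10³) + 1/(2325×45×10³) = 2.082×10⁻⁸ N⁻¹.
P = 0.002208 / 2.082×10⁻⁸ = 106000 N = 106 kN.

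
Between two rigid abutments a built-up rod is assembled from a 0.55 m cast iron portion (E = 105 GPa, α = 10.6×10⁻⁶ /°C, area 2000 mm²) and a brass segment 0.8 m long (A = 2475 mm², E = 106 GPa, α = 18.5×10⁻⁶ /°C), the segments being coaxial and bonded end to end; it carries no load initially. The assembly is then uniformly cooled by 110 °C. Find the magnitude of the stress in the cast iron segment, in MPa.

σ ≈ 200 MPa (tensile)

If the supports were absent, the total length change would be Σ αᵢΔT Lᵢ = 10.6×10⁻⁶×110×550 + 18.5×10⁻⁶×110×800 = 2.269 mm.
The rigid supports impose zero overall length change; the single axial force P common to all segments must satisfy P Σ Lᵢ/(AᵢEᵢ) = δ_free.
Σ Lᵢ/(AᵢEᵢ) = 550/(2000×105×10³) + 800/(2475×106×10³) = 5.668×10⁻⁶ mm/N.
P = 2.269 / 5.668×10⁻⁶ = 400300 N = 400.3 kN, tensile.
σ_{cast iron} = P / A = 400300 / 2000 = 200.2 MPa.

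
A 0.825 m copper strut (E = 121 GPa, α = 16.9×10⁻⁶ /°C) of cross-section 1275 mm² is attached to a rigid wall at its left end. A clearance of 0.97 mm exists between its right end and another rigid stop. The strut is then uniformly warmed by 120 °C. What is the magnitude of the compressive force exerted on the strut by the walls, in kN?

Unrestrained expansion: δ_free = αΔT L = 16.9×10⁻⁶ × 120 × 825 = 1.673 mm.
The gap closes (δ_free > 0.97 mm) and the wall then resists a further 1.673 − 0.97 = 0.7031 mm of expansion.
Compatibility: PL/(AE) = 0.7031 mm, so σ = P/A = E × (0.7031/825) = 103.1 MPa.
Force on the wall = σA = 103.1 × 1275 mm² = 131.5 kN.

P ≈ 131 kN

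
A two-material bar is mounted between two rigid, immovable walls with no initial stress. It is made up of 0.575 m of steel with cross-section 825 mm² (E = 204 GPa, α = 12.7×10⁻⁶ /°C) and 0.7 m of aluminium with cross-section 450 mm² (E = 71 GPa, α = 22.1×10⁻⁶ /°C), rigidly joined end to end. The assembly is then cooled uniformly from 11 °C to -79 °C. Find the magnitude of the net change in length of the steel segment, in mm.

Free thermal contraction of the whole bar: Σ αᵢΔT Lᵢ = 12.7×10⁻⁶×90×575 + 22.1×10⁻⁶×90×700 = 2.05 mm.
The walls prevent any net length change, so an axial force P (same in every segment) develops. Compatibility: P · Σ Lᵢ/(AᵢEᵢ) = δ_free.
Σ Lᵢ/(AᵢEᵢ) = 575/(825×204×10³) + 700/(450×71×10³) = 2.533×10⁻⁵ mm/N.
So P = 2.05 / 2.533×10⁻⁵ = 80.93 kN, tensile.
For the steel segment, free thermal change = 12.7×10⁻⁶×90×575 = 0.6572 mm and elastic change from P = 80930×575/(825×204×10³) = 0.2765 mm; these oppose, so the net change is 0.381 mm (segment shortens).

|ΔL| ≈ 0.381 mm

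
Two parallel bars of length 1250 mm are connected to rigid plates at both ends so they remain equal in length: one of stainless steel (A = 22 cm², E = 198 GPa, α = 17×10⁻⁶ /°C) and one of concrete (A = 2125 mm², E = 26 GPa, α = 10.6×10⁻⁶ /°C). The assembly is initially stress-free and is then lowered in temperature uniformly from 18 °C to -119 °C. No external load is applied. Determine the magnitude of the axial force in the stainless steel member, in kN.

Both members must finish at the same length. With the larger α, the stainless steel tends to over-contract; the plates restrain it, putting the stainless steel in tension and the concrete in compression. With no external load the two internal forces are equal and opposite, magnitude P.
Equating the net (thermal + elastic) strains gives |α₁ − α₂|·ΔT = P·[1/(A₁E₁) + 1/(A₂E₂)].
|α₁ − α₂|·ΔT = 6.4×10⁻⁶ × 137 = 0.0008768.
1/(A₁E₁) + 1/(A₂E₂) = 1/(2200×198×10³) + 1/(2125×26×10³) = 2.04×10⁻⁸ N⁻¹.
So P = 0.0008768 / 2.04×10⁻⁸ = 42.99 kN.

P ≈ 43 kN (tensile in the stainless steel)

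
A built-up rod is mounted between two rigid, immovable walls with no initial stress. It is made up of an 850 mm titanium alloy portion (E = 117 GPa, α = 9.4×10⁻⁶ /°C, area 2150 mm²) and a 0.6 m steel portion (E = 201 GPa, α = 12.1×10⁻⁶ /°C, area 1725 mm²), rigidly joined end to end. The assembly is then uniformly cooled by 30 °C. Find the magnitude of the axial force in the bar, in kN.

P ≈ 89.5 kN (tensile)

Free thermal contraction of the whole bar: Σ αᵢΔT Lᵢ = 9.4×10⁻⁶×30×850 + 12.1×10⁻⁶×30×600 = 0.4575 mm.
The walls prevent any net length change, so an axial force P (same in every segment) develops. Compatibility: P · Σ Lᵢ/(AᵢEᵢ) = δ_free.
The series flexibility is Σ Lᵢ/(AᵢEᵢ) = 850/(2150×117×10³) + 600/(1725×201×10³) = 5.11×10⁻⁶ mm/N.
Hence P = δ_free / Σ(L/AE) = 0.4575/5.11×10⁻⁶ = 89.54 kN (tensile).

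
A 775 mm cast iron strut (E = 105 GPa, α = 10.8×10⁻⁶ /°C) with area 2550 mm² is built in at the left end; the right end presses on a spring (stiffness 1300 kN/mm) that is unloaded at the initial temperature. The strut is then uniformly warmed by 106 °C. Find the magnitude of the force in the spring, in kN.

If the spring were absent the strut would lengthen by αΔT L = 10.8×10⁻⁶ × 106 × 775 = 0.8872 mm.
With a force P in the spring, the elastic change of the strut is PL/(AE) and that of the spring is P/k; compatibility requires their sum to equal δ_free.
So P = δ_free / [L/(AE) + 1/k] = 0.8872 / [ 775/(2550×105×10³) + 1/(1300×10³) ].
P = 0.8872 / 3.664×10⁻⁶ = 242200 N.

P ≈ 242 kN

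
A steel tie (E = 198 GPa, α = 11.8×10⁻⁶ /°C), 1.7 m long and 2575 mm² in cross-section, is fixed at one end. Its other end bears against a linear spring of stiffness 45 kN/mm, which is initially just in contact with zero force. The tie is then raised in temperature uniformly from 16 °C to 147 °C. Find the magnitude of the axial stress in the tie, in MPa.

The unrestrained thermal change is αΔT L = 11.8×10⁻⁶ × 131 × 1700 = 2.628 mm.
Let P be the compressive force at the spring. The tie shortens elastically by PL/(AE) and the spring compresses by P/k; together these equal δ_free.
P [ L/(AE) + 1/k ] = δ_free → P [ 1700/(2575×198×10³) + 1/(45×10³) ] = 2.628.
P = 2.628 / 2.556×10⁻⁵ = 102800 N.
σ = P/A = 102800/2575 = 39.93 MPa.

σ ≈ 39.9 MPa (compressive)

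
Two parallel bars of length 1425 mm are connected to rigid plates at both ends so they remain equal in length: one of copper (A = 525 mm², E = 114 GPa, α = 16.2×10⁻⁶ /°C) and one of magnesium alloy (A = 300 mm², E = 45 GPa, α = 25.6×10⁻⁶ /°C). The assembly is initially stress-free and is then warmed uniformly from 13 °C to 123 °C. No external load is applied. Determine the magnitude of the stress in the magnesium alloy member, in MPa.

σ ≈ 38 MPa (compressive)

Both members must finish at the same length. With the larger α, the magnesium alloy tends to over-expand; the plates restrain it, putting the magnesium alloy in compression and the copper in tension. With no external load the two internal forces are equal and opposite, magnitude P.
Setting the final lengths equal and cancelling L: (α₁ − α₂)ΔT = P/(A₁E₁) + P/(A₂E₂).
|α₁ − α₂|·ΔT = 9.4×10⁻⁶ × 110 = 0.001034.
1/(A₁E₁) + 1/(A₂E₂) = 1/(525×114×10³) + 1/(300×45×10³) = 9.078×10⁻⁸ N⁻¹.
So P = 0.001034 / 9.078×10⁻⁸ = 11.39 kN.
σ_{magnesium alloy} = P/A₂ = 11390/300 = 37.97 MPa, compressive.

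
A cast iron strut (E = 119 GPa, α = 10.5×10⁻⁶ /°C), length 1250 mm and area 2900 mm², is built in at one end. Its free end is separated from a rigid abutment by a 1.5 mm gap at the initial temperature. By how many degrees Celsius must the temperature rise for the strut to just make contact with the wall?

Contact occurs when the free expansion equals the gap: αΔT L = 1.5 mm.
ΔT = 1.5 / (10.5×10⁻⁶ × 1250) = 114.3 °C.

ΔT ≈ 114 °C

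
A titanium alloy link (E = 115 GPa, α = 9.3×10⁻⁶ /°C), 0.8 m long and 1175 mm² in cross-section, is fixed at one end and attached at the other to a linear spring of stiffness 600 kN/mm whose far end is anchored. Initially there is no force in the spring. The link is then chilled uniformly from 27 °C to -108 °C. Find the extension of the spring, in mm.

δ ≈ 0.221 mm

Free thermal contraction: δ_free = αΔT L = 9.3×10⁻⁶ × 135 × 800 = 1.004 mm.
With a force P in the spring, the elastic change of the link is PL/(AE) and that of the spring is P/k; compatibility requires their sum to equal δ_free.
P [ L/(AE) + 1/k ] = δ_free → P [ 800/(1175×115×10³) + 1/(600×10³) ] = 1.004.
P = 1.004 / 7.587×10⁻⁶ = 132400 N.
Spring extension = P/k = 132400/(600×10³) = 0.2206 mm.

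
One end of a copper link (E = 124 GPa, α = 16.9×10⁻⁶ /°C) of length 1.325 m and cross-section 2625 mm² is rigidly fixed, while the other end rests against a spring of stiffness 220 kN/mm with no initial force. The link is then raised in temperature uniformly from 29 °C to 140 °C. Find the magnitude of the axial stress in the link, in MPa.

σ ≈ 110 MPa (compressive)

Free thermal expansion: δ_free = αΔT L = 16.9×10⁻⁶ × 111 × 1325 = 2.486 mm.
With a force P in the spring, the elastic change of the link is PL/(AE) and that of the spring is P/k; compatibility requires their sum to equal δ_free.
So P = δ_free / [L/(AE) + 1/k] = 2.486 / [ 1325/(2625×124×10³) + 1/(220×10³) ].
P = 2.486 / 8.616×10⁻⁶ = 288500 N.
σ = P/A = 288500/2625 = 109.9 MPa.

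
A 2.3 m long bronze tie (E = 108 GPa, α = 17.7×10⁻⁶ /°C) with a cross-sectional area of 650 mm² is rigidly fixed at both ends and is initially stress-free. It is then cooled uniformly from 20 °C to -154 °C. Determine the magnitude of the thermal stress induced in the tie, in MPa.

Because both ends are immovable the net strain is zero, and the suppressed thermal strain is αΔT = 17.7×10⁻⁶ × 174 = 3079.8×10⁻⁶.
Hence σ = E·αΔT = 108×10³ × 3079.8×10⁻⁶ = 332.6 MPa, tensile.

σ ≈ 333 MPa (tensile)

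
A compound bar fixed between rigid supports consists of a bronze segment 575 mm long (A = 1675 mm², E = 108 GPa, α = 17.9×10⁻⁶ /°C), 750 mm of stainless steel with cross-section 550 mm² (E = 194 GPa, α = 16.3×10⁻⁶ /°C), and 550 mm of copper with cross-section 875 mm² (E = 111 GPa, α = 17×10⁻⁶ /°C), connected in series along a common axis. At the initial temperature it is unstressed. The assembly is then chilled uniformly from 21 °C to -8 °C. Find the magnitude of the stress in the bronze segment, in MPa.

σ ≈ 34.8 MPa (tensile)

With the walls removed the bar would change length by δ_free = Σ αᵢΔT Lᵢ = 17.9×10⁻⁶×29×575 + 16.3×10⁻⁶×29×750 + 17×10⁻⁶×29×550 = 0.9242 mm.
Since the ends are fixed, an axial force P builds up, equal in every segment, with P · Σ Lᵢ/(AᵢEᵢ) = δ_free.
The series flexibility is Σ Lᵢ/(AᵢEᵢ) = 575/(1675×108×10³) + 750/(550×194×10³) + 550/(875×111×10³) = 1.587×10⁻⁵ mm/N.
P = 0.9242 / 1.587×10⁻⁵ = 58230 N = 58.23 kN, tensile.
σ_{bronze} = P / A = 58230 / 1675 = 34.77 MPa.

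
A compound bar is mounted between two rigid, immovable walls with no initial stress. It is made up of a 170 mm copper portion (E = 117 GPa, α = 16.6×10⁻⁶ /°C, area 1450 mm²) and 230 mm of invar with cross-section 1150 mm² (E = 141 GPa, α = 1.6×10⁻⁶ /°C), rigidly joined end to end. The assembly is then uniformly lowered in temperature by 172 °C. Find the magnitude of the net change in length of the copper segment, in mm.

Free thermal contraction of the whole bar: Σ αᵢΔT Lᵢ = 16.6×10⁻⁶×172×170 + 1.6×10⁻⁶×172×230 = 0.5487 mm.
The walls prevent any net length change, so an axial force P (same in every segment) develops. Compatibility: P · Σ Lᵢ/(AᵢEᵢ) = δ_free.
The series flexibility is Σ Lᵢ/(AᵢEᵢ) = 170/(1450×117×10³) + 230/(1150×141×10³) = 2.421×10⁻⁶ mm/N.
P = 0.5487 / 2.421×10⁻⁶ = 226700 N = 226.7 kN, tensile.
For the copper segment, free thermal change = 16.6×10⁻⁶×172×170 = 0.4854 mm and elastic change from P = 226700×170/(1450×117×10³) = 0.2271 mm; these oppose, so the net change is 0.258 mm (segment shortens).

|ΔL| ≈ 0.258 mm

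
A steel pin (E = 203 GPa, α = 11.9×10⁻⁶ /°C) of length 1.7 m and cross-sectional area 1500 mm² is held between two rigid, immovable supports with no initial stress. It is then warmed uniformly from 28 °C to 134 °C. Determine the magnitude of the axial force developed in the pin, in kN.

P ≈ 384 kN (compressive)

The ends cannot move, so σ = EαΔT = 203×10³ × 11.9×10⁻⁶ × 106 = 256.1 MPa.
Axial force P = σA = 256.1 × 1500 = 384100 N = 384.1 kN, compressive.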